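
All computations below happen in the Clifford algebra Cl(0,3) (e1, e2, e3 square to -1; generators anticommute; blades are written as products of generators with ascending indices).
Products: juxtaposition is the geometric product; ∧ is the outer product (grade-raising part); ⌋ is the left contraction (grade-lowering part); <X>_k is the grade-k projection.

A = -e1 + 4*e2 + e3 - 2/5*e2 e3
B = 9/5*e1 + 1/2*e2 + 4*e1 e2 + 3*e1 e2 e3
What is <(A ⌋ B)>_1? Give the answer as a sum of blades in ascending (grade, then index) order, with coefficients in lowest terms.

step 1: -1/5 + 86/5*e1 + 4*e2 - 3*e1 e2 + 12*e1 e3 + 3*e2 e3
step 2: 86/5*e1 + 4*e2
Answer: 86/5*e1 + 4*e2


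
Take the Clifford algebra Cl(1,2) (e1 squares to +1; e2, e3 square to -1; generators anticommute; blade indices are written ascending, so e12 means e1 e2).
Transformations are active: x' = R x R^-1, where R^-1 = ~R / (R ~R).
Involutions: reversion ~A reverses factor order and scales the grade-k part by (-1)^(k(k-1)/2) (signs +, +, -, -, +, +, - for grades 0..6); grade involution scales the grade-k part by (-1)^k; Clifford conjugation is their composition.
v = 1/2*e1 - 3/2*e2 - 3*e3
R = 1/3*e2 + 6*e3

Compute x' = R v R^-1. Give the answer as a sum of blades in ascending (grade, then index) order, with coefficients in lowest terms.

~R = 1/3*e2 + 6*e3, and R ~R = -325/9, so R^-1 = ~R / (-325/9).
R v = 37/2 - 1/6*e12 - 3*e13 + 8*e23
Answer: -1/2*e1 + 753/650*e2 - 1023/325*e3


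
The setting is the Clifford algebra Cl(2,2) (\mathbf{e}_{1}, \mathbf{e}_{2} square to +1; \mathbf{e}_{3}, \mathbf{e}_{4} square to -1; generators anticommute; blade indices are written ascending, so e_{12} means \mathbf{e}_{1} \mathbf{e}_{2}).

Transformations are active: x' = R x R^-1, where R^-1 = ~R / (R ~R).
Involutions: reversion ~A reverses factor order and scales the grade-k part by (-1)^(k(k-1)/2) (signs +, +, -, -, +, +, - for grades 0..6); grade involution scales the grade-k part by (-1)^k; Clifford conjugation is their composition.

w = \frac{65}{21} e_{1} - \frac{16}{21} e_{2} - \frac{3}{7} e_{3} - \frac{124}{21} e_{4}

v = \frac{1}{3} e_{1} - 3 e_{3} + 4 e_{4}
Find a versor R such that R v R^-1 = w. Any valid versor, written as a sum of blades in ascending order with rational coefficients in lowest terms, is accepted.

Sketch: the shared square -\frac{224}{9} makes R = v + w = \frac{24}{7} e_{1} - \frac{16}{21} e_{2} - \frac{24}{7} e_{3} - \frac{40}{21} e_{4} the natural versor; its sandwich fixes that direction, negates (v - w)/2, and sends v to w.
Answer: \frac{24}{7} e_{1} - \frac{16}{21} e_{2} - \frac{24}{7} e_{3} - \frac{40}{21} e_{4}


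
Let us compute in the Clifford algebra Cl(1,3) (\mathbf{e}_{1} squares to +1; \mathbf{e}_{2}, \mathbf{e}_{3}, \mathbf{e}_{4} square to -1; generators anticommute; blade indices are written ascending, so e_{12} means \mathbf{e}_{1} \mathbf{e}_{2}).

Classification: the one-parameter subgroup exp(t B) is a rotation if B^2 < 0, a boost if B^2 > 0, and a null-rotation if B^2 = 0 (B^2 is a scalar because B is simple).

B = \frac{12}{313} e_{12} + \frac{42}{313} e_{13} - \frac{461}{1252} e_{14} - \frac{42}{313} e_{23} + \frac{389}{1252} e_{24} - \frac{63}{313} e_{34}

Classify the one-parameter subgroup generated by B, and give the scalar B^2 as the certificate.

B^2 term by term: the squares give (\frac{12}{313})^2*(e_{12})^2 + (\frac{42}{313})^2*(e_{13})^2 + (-\frac{461}{1252})^2*(e_{14})^2 + (-\frac{42}{313})^2*(e_{23})^2 + (\frac{389}{1252})^2*(e_{24})^2 + (-\frac{63}{313})^2*(e_{34})^2 = \frac{144}{97969}*(+1) + \frac{1764}{97969}*(+1) + \frac{212521}{1567504}*(+1) + \frac{1764}{97969}*(-1) + \frac{151321}{1567504}*(-1) + \frac{3969}{97969}*(-1) = 0 (each basis 2-blade squares to minus the product of its generators' squares); cross terms between blades sharing an index anticommute and cancel; the commuting (index-disjoint) pairs give grade-4 terms 2*c*c'*(blade product), which cancel blade by blade — e_{1234}: -\frac{1512}{97969} - \frac{8169}{97969} + \frac{9681}{97969} = 0 — confirming B is simple. So B^2 = 0.
Answer: null-rotation, certificate B^2 = 0. Key observation: B^2 = 0 is a conjugation invariant, so its sign decides the class regardless of the surface form of B.


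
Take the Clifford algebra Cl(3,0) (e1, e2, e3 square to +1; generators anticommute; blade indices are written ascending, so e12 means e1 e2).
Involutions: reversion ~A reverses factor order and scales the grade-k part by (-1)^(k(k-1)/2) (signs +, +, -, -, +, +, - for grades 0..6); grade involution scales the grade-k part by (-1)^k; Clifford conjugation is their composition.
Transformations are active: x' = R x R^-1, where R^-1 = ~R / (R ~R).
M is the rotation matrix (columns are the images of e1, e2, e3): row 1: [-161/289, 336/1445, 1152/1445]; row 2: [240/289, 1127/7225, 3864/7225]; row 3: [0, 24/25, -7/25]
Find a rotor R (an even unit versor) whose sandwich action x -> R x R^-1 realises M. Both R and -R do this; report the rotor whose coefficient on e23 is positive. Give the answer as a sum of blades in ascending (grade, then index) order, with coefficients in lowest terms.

Method: write R = a + b12*e12 + b13*e13 + b23*e23 with a^2 + b12^2 + b13^2 + b23^2 = 1 (so R^-1 = ~R). Expanding the columns R e_j ~R gives tr M = 4a^2 - 1 and, from the antisymmetric part, M21 - M12 = -4a*b12, M13 - M31 = 4a*b13, M32 - M23 = -4a*b23.
Here tr M = -4921/7225, so a^2 = (1 + tr M)/4 = 576/7225 and a = ±24/85. Taking a = 24/85: M21 - M12 = 864/1445, M13 - M31 = 1152/1445, M32 - M23 = 3072/7225, giving b12 = -9/17, b13 = 12/17, b23 = -32/85, i.e. R = 24/85 - 9/17*e12 + 12/17*e13 - 32/85*e23.
Its e23 coefficient is negative, so report the other preimage -R.
Answer: -24/85 + 9/17*e12 - 12/17*e13 + 32/85*e23. Key observation: the double cover Spin(3) -> SO(3) sends R and -R to the same matrix (trace -4921/7225 here), so the stated sign of the e23 coefficient is what selects one sheet.


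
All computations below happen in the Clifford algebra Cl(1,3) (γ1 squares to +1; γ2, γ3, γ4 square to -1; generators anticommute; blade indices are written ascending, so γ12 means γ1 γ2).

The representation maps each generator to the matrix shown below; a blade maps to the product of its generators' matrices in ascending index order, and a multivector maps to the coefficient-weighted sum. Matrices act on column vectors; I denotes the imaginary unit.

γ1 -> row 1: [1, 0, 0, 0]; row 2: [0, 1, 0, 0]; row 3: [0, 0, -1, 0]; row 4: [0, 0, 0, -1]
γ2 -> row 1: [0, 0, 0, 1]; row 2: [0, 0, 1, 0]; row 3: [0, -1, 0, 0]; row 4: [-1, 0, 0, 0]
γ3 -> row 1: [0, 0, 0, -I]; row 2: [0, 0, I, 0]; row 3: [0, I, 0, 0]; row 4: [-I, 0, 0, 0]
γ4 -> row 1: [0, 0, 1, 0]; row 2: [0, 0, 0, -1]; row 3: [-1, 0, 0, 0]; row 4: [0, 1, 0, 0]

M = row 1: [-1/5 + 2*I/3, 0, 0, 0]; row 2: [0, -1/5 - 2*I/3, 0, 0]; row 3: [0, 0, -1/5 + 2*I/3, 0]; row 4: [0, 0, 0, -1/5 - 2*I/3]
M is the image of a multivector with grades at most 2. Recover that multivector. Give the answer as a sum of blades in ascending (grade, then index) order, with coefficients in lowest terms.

Method: the blade images are trace-orthogonal — tr(rho(e_A) rho(e_B)^-1) = 4 if A = B and 0 otherwise — and rho(e_A)^-1 = (e_A)^2 * rho(e_A) with (e_A)^2 = +1 or -1, so the coefficient of e_A in the preimage is (e_A)^2 * tr(M rho(e_A))/4.
Nonzero projections over blades of grade <= 2: 1: (1)^2 = +1, tr(M 1) = -4/5, coefficient -1/5; γ23: (γ23)^2 = -1, tr(M rho(γ23)) = 8/3, coefficient -2/3. Every other blade of grade <= 2 projects to 0.
Answer: -1/5 - 2/3*γ23


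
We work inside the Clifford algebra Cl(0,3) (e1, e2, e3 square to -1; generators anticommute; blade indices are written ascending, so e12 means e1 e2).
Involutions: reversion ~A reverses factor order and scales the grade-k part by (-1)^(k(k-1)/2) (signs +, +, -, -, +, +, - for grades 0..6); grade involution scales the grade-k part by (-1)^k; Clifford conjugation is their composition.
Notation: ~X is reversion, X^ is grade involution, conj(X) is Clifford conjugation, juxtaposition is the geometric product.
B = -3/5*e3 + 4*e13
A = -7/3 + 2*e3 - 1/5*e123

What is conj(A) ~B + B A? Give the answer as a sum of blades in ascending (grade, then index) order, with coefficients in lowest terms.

first term: -6/5 + 8*e1 + 4/5*e2 + 7/5*e3 - 3/25*e12 + 28/3*e13
second term: 6/5 - 8*e1 - 4/5*e2 + 7/5*e3 - 3/25*e12 - 28/3*e13
Answer: 14/5*e3 - 6/25*e12


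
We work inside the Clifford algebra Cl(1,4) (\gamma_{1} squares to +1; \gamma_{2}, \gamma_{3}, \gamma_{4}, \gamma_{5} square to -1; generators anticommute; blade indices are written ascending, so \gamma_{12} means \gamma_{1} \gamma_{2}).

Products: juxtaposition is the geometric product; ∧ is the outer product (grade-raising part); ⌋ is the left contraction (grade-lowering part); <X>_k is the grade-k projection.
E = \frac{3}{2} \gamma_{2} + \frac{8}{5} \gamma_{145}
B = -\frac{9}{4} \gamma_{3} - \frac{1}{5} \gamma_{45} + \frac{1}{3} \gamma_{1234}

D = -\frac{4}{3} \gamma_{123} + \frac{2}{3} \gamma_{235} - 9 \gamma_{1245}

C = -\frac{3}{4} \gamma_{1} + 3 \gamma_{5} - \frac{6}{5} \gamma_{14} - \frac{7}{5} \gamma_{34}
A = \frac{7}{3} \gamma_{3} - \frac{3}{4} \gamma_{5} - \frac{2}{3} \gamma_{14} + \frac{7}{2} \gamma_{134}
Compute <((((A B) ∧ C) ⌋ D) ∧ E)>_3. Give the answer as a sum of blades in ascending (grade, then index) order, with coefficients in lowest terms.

step 1: \frac{21}{4} - \frac{7}{6} \gamma_{2} + \frac{3}{20} \gamma_{4} - \frac{63}{8} \gamma_{14} - \frac{2}{15} \gamma_{15} - \frac{2}{9} \gamma_{23} - \frac{27}{16} \gamma_{35} - \frac{7}{9} \gamma_{124} - \frac{3}{2} \gamma_{134} + \frac{7}{10} \gamma_{135} - \frac{7}{15} \gamma_{345} - \frac{1}{4} \gamma_{12345}
step 2: -\frac{63}{16} \gamma_{1} + \frac{63}{4} \gamma_{5} - \frac{7}{8} \gamma_{12} - \frac{99}{16} \gamma_{14} - \frac{7}{2} \gamma_{25} - \frac{147}{20} \gamma_{34} + \frac{9}{20} \gamma_{45} + \frac{1}{6} \gamma_{123} - \frac{7}{5} \gamma_{124} + \frac{81}{64} \gamma_{135} - \frac{189}{8} \gamma_{145} + \frac{49}{30} \gamma_{234} - \frac{2}{3} \gamma_{235} + \frac{4}{15} \gamma_{1234} - \frac{7}{3} \gamma_{1245} - \frac{4013}{600} \gamma_{1345}
step 3: -\frac{191}{9} - \frac{1701}{8} \gamma_{2} - \frac{7}{6} \gamma_{3} - \frac{63}{5} \gamma_{5} + \frac{81}{20} \gamma_{12} + \frac{63}{2} \gamma_{14} - \frac{21}{4} \gamma_{23} - \frac{891}{16} \gamma_{25} + \frac{63}{8} \gamma_{45} - \frac{567}{4} \gamma_{124} + \frac{567}{16} \gamma_{245}
step 4: -\frac{191}{6} \gamma_{2} + \frac{7}{4} \gamma_{23} + \frac{189}{10} \gamma_{25} - \frac{189}{4} \gamma_{124} - \frac{1528}{45} \gamma_{145} + \frac{189}{16} \gamma_{245} + \frac{1701}{5} \gamma_{1245} + \frac{28}{15} \gamma_{1345} - \frac{42}{5} \gamma_{12345}
step 5: -\frac{189}{4} \gamma_{124} - \frac{1528}{45} \gamma_{145} + \frac{189}{16} \gamma_{245}
Answer: -\frac{189}{4} \gamma_{124} - \frac{1528}{45} \gamma_{145} + \frac{189}{16} \gamma_{245}


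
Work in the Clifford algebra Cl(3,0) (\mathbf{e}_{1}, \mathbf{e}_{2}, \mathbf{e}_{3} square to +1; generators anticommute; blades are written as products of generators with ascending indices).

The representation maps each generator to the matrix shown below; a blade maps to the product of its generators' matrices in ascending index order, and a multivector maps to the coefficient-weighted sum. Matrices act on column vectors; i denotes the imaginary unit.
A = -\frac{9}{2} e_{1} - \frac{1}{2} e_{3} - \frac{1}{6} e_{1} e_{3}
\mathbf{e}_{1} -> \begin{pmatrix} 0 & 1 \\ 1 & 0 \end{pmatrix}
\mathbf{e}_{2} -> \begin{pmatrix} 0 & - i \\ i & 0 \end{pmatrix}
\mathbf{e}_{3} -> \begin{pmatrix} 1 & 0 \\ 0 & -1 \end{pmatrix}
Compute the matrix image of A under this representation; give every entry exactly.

Bivector images (products of the table entries): rho(e_{1} e_{3}) = rho(\mathbf{e}_{1})rho(\mathbf{e}_{3}) = \begin{pmatrix} 0 & -1 \\ 1 & 0 \end{pmatrix}.
M = (-\frac{9}{2})*rho(e_{1}) + (-\frac{1}{2})*rho(e_{3}) + (-\frac{1}{6})*rho(e_{1} e_{3}), summed entrywise:
Answer: \begin{pmatrix} - \frac{1}{2} & - \frac{13}{3} \\ - \frac{14}{3} & \frac{1}{2} \end{pmatrix}


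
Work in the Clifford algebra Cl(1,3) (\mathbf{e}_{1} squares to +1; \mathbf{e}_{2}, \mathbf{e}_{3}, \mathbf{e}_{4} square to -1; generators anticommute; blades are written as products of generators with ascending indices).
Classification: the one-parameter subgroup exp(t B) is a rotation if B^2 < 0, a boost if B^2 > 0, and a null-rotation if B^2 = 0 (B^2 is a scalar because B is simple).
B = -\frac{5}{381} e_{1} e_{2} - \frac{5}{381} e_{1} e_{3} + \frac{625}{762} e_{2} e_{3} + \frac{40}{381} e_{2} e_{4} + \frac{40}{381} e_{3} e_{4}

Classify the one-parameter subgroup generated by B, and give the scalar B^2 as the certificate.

B^2 term by term: the squares give (-\frac{5}{381})^2*(e_{1} e_{2})^2 + (-\frac{5}{381})^2*(e_{1} e_{3})^2 + (\frac{625}{762})^2*(e_{2} e_{3})^2 + (\frac{40}{381})^2*(e_{2} e_{4})^2 + (\frac{40}{381})^2*(e_{3} e_{4})^2 = \frac{25}{145161}*(+1) + \frac{25}{145161}*(+1) + \frac{390625}{580644}*(-1) + \frac{1600}{145161}*(-1) + \frac{1600}{145161}*(-1) = -\frac{25}{36} (each basis 2-blade squares to minus the product of its generators' squares); cross terms between blades sharing an index anticommute and cancel; the commuting (index-disjoint) pairs give grade-4 terms 2*c*c'*(blade product), which cancel blade by blade — e_{1} e_{2} e_{3} e_{4}: -\frac{400}{145161} + \frac{400}{145161} = 0 — confirming B is simple. So B^2 = -\frac{25}{36}.
Answer: rotation, certificate B^2 = -\frac{25}{36}. No conjugation can change B^2 = -\frac{25}{36}; the sign gives the class.


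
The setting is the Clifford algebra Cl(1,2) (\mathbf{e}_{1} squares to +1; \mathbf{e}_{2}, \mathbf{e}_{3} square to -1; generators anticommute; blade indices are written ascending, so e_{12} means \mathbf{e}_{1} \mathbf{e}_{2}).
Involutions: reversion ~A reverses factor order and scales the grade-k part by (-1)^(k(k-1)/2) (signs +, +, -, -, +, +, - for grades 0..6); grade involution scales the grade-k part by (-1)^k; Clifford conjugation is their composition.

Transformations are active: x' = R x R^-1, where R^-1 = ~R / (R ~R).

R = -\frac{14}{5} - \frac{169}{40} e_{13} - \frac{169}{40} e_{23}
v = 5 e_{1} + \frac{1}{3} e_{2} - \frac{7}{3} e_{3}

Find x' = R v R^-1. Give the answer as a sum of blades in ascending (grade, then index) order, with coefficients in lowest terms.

~R = -\frac{14}{5} + \frac{169}{40} e_{13} + \frac{169}{40} e_{23}, and R ~R = \frac{196}{25}, so R^-1 = ~R / (\frac{196}{25}).
R v = -\frac{2863}{120} e_{1} - \frac{259}{24} e_{2} + \frac{105}{4} e_{3} - \frac{1183}{60} e_{123}
Answer: \frac{14915}{448} e_{1} + \frac{38473}{1344} e_{2} - \frac{197}{12} e_{3}


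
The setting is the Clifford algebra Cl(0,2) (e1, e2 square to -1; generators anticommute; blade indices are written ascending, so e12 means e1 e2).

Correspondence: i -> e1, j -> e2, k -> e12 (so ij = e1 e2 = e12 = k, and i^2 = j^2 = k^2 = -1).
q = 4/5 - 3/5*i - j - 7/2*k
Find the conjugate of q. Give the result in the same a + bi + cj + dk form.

In blades: q = 4/5 - 3/5*e1 - e2 - 7/2*e12.
Conjugation here is Clifford conjugation: the scalar is fixed and the grade-1 and grade-2 blades all flip sign, giving 4/5 + 3/5*e1 + e2 + 7/2*e12; translating back:
Answer: 4/5 + 3/5*i + j + 7/2*k


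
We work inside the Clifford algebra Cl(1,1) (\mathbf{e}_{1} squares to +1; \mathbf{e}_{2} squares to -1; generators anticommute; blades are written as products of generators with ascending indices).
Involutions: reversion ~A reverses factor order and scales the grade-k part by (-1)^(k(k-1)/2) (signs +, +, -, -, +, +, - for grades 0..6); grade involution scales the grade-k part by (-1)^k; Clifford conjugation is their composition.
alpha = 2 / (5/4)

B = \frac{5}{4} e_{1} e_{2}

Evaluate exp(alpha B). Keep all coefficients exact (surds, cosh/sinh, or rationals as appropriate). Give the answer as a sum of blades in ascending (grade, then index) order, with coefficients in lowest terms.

B^2 = (\frac{5}{4})^2*(e_{1} e_{2})^2 = \frac{25}{16}*(+1) = \frac{25}{16} (a basis 2-blade squares to minus the product of its generators' squares).
B^2 = \frac{25}{16} — since the square is positive, the closed form is hyperbolic: l = \frac{5}{4}, alpha*l = 2, so exp(alpha B) = cosh(2) + (sinh(2)/(\frac{5}{4}))*B = \cosh{\left(2 \right)} + (\frac{4 \sinh{\left(2 \right)}}{5})*B.
Answer: \cosh{\left(2 \right)} + \sinh{\left(2 \right)} e_{1} e_{2}


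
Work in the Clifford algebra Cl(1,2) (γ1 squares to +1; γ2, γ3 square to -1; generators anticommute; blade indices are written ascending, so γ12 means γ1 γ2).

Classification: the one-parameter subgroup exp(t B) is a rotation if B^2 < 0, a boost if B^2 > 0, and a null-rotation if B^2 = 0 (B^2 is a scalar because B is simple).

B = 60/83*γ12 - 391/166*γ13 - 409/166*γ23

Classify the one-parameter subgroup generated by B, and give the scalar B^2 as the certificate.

B^2 term by term: the squares give (60/83)^2*(γ12)^2 + (-391/166)^2*(γ13)^2 + (-409/166)^2*(γ23)^2 = 3600/6889*(+1) + 152881/27556*(+1) + 167281/27556*(-1) = 0 (each basis 2-blade squares to minus the product of its generators' squares); cross terms between blades sharing an index anticommute and cancel. So B^2 = 0.
Answer: null-rotation, certificate B^2 = 0. Because 0 is invariant under every versor sandwich, the classification follows from its sign alone.


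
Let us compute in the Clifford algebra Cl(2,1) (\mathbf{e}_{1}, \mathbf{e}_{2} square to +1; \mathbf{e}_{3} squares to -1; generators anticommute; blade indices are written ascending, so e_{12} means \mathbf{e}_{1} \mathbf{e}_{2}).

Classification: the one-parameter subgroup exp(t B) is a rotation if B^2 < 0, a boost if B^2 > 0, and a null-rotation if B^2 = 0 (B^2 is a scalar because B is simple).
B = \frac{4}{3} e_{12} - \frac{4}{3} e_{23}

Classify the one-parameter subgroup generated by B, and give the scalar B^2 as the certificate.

B^2 term by term: the squares give (\frac{4}{3})^2*(e_{12})^2 + (-\frac{4}{3})^2*(e_{23})^2 = \frac{16}{9}*(-1) + \frac{16}{9}*(+1) = 0 (each basis 2-blade squares to minus the product of its generators' squares); cross terms between blades sharing an index anticommute and cancel. So B^2 = 0.
Answer: null-rotation, certificate B^2 = 0. Why this suffices: the scalar 0 survives any versor conjugation, so its sign alone determines the class however B is presented.


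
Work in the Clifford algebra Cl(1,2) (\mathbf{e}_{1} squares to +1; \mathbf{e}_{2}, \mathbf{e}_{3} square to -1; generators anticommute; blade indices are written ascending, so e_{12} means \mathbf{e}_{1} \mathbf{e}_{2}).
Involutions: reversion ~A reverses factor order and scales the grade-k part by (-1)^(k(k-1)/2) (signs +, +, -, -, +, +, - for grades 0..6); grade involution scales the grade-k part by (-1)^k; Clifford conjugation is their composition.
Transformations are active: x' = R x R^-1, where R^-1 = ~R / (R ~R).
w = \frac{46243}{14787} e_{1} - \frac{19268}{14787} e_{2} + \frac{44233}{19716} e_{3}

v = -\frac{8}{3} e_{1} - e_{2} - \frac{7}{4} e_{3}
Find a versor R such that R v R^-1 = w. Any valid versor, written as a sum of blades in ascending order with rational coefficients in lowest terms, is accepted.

Sketch: the shared square \frac{439}{144} makes R = v + w = \frac{6811}{14787} e_{1} - \frac{34055}{14787} e_{2} + \frac{4865}{9858} e_{3} the natural versor; its sandwich fixes that direction, negates (v - w)/2, and sends v to w.
Answer: \frac{6811}{14787} e_{1} - \frac{34055}{14787} e_{2} + \frac{4865}{9858} e_{3}


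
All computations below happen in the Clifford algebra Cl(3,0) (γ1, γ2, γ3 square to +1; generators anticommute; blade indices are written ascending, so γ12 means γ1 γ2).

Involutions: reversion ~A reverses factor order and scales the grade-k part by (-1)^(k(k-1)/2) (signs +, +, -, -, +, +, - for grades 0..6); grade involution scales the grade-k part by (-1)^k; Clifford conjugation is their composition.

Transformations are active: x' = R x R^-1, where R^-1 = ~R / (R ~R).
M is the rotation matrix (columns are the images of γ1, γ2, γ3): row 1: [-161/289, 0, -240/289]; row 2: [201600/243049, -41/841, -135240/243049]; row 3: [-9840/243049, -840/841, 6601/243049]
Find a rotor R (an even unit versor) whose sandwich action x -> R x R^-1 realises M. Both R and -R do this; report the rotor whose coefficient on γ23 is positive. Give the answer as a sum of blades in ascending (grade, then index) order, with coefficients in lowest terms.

Method: write R = a + b12*γ12 + b13*γ13 + b23*γ23 with a^2 + b12^2 + b13^2 + b23^2 = 1 (so R^-1 = ~R). Expanding the columns R e_j ~R gives tr M = 4a^2 - 1 and, from the antisymmetric part, M21 - M12 = -4a*b12, M13 - M31 = 4a*b13, M32 - M23 = -4a*b23.
Here tr M = -140649/243049, so a^2 = (1 + tr M)/4 = 25600/243049 and a = ±160/493. Taking a = 160/493: M21 - M12 = 201600/243049, M13 - M31 = -192000/243049, M32 - M23 = -107520/243049, giving b12 = -315/493, b13 = -300/493, b23 = 168/493, i.e. R = 160/493 - 315/493*γ12 - 300/493*γ13 + 168/493*γ23.
Its γ23 coefficient is already positive.
Answer: 160/493 - 315/493*γ12 - 300/493*γ13 + 168/493*γ23. Note: both R and -R realise this M (trace -140649/243049); the covering map identifies them, and the γ23-coefficient sign is the tie-breaker.


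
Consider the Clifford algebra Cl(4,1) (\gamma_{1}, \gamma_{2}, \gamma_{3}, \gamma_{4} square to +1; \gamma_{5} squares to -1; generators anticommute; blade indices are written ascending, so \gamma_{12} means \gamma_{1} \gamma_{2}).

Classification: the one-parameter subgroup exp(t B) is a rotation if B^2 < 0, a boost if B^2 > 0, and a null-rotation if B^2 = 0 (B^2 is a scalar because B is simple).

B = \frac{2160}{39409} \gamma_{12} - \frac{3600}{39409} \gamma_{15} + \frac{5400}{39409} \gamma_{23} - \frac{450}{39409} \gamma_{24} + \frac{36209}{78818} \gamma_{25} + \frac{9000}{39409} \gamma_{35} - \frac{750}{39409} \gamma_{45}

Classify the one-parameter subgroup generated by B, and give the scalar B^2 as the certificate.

B^2 term by term: the squares give (\frac{2160}{39409})^2*(\gamma_{12})^2 + (-\frac{3600}{39409})^2*(\gamma_{15})^2 + (\frac{5400}{39409})^2*(\gamma_{23})^2 + (-\frac{450}{39409})^2*(\gamma_{24})^2 + (\frac{36209}{78818})^2*(\gamma_{25})^2 + (\frac{9000}{39409})^2*(\gamma_{35})^2 + (-\frac{750}{39409})^2*(\gamma_{45})^2 = \frac{4665600}{1553069281}*(-1) + \frac{12960000}{1553069281}*(+1) + \frac{29160000}{1553069281}*(-1) + \frac{202500}{1553069281}*(-1) + \frac{1311091681}{6212277124}*(+1) + \frac{81000000}{1553069281}*(+1) + \frac{562500}{1553069281}*(+1) = \frac{1}{4} (each basis 2-blade squares to minus the product of its generators' squares); cross terms between blades sharing an index anticommute and cancel; the commuting (index-disjoint) pairs give grade-4 terms 2*c*c'*(blade product), which cancel blade by blade — \gamma_{1235}: \frac{38880000}{1553069281} - \frac{38880000}{1553069281} = 0; \gamma_{1245}: -\frac{3240000}{1553069281} + \frac{3240000}{1553069281} = 0; \gamma_{2345}: -\frac{8100000}{1553069281} + \frac{8100000}{1553069281} = 0 — confirming B is simple. So B^2 = \frac{1}{4}.
Answer: boost, certificate B^2 = \frac{1}{4}. Why this suffices: the scalar \frac{1}{4} survives any versor conjugation, so its sign alone determines the class however B is presented.


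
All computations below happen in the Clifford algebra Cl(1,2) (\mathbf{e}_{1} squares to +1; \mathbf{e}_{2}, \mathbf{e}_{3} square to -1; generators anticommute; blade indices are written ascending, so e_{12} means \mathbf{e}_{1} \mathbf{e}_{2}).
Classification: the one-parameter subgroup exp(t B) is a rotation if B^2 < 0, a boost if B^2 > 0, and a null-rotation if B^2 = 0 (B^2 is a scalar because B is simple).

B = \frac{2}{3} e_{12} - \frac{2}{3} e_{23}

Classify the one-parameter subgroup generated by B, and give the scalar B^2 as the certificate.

B^2 term by term: the squares give (\frac{2}{3})^2*(e_{12})^2 + (-\frac{2}{3})^2*(e_{23})^2 = \frac{4}{9}*(+1) + \frac{4}{9}*(-1) = 0 (each basis 2-blade squares to minus the product of its generators' squares); cross terms between blades sharing an index anticommute and cancel. So B^2 = 0.
Answer: null-rotation, certificate B^2 = 0. Certificate logic: 0 is a conjugation-invariant scalar, so its sign fixes rotation versus boost versus null-rotation outright.


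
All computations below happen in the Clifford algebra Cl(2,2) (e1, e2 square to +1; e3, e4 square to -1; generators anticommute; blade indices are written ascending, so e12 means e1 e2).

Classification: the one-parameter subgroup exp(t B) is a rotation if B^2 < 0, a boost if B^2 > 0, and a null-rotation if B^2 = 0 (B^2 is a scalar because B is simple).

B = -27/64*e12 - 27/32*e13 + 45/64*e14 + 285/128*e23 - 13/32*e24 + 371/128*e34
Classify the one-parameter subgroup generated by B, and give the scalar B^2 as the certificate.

B^2 term by term: the squares give (-27/64)^2*(e12)^2 + (-27/32)^2*(e13)^2 + (45/64)^2*(e14)^2 + (285/128)^2*(e23)^2 + (-13/32)^2*(e24)^2 + (371/128)^2*(e34)^2 = 729/4096*(-1) + 729/1024*(+1) + 2025/4096*(+1) + 81225/16384*(+1) + 169/1024*(+1) + 137641/16384*(-1) = -9/4 (each basis 2-blade squares to minus the product of its generators' squares); cross terms between blades sharing an index anticommute and cancel; the commuting (index-disjoint) pairs give grade-4 terms 2*c*c'*(blade product), which cancel blade by blade — e1234: -10017/4096 - 351/512 + 12825/4096 = 0 — confirming B is simple. So B^2 = -9/4.
Answer: rotation, certificate B^2 = -9/4. Why this suffices: the scalar -9/4 survives any versor conjugation, so its sign alone determines the class however B is presented.


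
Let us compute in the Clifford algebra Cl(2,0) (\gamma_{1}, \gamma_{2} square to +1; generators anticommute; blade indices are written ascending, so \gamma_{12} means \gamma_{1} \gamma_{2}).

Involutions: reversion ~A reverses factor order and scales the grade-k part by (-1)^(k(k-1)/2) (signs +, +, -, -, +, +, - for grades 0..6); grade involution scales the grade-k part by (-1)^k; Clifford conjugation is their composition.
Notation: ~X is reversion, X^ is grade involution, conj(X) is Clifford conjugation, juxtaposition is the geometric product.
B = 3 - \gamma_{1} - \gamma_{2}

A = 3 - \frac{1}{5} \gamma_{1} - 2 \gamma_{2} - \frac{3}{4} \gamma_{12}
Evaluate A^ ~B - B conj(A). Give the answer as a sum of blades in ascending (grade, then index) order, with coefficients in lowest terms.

first term: \frac{34}{5} - \frac{33}{20} \gamma_{1} + \frac{9}{4} \gamma_{2} - \frac{9}{20} \gamma_{12}
second term: \frac{34}{5} - \frac{33}{20} \gamma_{1} + \frac{9}{4} \gamma_{2} + \frac{9}{20} \gamma_{12}
Answer: -\frac{9}{10} \gamma_{12}


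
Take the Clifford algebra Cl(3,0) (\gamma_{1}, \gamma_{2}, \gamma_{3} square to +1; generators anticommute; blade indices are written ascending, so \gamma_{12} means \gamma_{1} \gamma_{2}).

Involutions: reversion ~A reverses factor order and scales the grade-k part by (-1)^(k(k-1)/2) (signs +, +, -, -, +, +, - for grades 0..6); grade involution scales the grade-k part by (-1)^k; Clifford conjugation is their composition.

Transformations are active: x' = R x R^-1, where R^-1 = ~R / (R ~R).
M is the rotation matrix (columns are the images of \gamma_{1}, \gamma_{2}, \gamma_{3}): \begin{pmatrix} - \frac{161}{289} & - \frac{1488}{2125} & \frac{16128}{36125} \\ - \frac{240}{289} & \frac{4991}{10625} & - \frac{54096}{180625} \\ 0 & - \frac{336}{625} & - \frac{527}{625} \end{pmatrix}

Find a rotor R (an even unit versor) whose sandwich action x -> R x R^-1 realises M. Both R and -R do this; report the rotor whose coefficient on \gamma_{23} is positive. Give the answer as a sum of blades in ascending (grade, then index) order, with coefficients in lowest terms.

Method: write R = a + b12*\gamma_{12} + b13*\gamma_{13} + b23*\gamma_{23} with a^2 + b12^2 + b13^2 + b23^2 = 1 (so R^-1 = ~R). Expanding the columns R e_j ~R gives tr M = 4a^2 - 1 and, from the antisymmetric part, M21 - M12 = -4a*b12, M13 - M31 = 4a*b13, M32 - M23 = -4a*b23.
Here tr M = -\frac{168081}{180625}, so a^2 = (1 + tr M)/4 = \frac{3136}{180625} and a = ±\frac{56}{425}. Taking a = \frac{56}{425}: M21 - M12 = -\frac{4704}{36125}, M13 - M31 = \frac{16128}{36125}, M32 - M23 = -\frac{43008}{180625}, giving b12 = \frac{21}{85}, b13 = \frac{72}{85}, b23 = \frac{192}{425}, i.e. R = \frac{56}{425} + \frac{21}{85} \gamma_{12} + \frac{72}{85} \gamma_{13} + \frac{192}{425} \gamma_{23}.
Its \gamma_{23} coefficient is already positive.
Answer: \frac{56}{425} + \frac{21}{85} \gamma_{12} + \frac{72}{85} \gamma_{13} + \frac{192}{425} \gamma_{23}. Key observation: the double cover Spin(3) -> SO(3) sends R and -R to the same matrix (trace -\frac{168081}{180625} here), so the stated sign of the \gamma_{23} coefficient is what selects one sheet.


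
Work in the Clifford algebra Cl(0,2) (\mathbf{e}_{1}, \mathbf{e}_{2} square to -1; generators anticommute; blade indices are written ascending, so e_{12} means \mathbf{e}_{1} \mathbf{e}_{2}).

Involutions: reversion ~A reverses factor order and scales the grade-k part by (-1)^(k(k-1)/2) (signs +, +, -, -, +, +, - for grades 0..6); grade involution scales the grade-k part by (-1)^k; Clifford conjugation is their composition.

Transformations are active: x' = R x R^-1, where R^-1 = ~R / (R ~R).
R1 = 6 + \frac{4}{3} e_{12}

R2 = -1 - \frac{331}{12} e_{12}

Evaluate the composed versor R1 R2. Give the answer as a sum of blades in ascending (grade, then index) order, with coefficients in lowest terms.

Distribute over the terms of R1 (each basis-blade product reordered to ascending indices, repeated generators contracted through their squares):
(6) R2 = -6 - \frac{331}{2} e_{12}
(\frac{4}{3} e_{12}) R2 = \frac{331}{9} - \frac{4}{3} e_{12}
Summing the partial products and collecting blades:
Answer: \frac{277}{9} - \frac{1001}{6} e_{12}


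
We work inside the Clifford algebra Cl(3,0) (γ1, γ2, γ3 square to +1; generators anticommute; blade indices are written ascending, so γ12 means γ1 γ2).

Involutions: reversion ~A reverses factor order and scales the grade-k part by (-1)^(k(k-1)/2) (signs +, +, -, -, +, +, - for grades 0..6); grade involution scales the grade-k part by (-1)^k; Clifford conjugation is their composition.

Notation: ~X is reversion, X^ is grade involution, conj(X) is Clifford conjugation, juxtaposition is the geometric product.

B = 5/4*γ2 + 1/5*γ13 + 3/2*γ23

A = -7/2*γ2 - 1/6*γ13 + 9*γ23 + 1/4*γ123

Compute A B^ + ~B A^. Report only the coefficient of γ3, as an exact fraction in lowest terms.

first term: -1091/120 - 3/8*γ1 + 1/20*γ2 + 6*γ3 + 41/20*γ12 + 5/16*γ13 + 59/120*γ123
second term: 2141/120 - 3/8*γ1 + 1/20*γ2 + 33/2*γ3 + 41/20*γ12 + 5/16*γ13 + 109/120*γ123
Answer: 45/2


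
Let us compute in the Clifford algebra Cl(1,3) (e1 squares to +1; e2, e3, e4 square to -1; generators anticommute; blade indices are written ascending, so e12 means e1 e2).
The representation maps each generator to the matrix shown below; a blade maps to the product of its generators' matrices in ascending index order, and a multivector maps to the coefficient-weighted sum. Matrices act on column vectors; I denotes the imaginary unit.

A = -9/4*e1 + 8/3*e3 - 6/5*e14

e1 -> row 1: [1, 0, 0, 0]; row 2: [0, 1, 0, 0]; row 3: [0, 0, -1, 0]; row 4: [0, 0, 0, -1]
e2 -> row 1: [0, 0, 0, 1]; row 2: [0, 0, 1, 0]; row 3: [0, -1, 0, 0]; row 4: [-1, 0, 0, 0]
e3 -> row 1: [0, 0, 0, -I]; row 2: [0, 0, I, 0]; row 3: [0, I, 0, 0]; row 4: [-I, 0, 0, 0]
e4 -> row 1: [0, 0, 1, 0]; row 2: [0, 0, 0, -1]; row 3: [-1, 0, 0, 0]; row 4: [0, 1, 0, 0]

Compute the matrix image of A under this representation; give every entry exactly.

Bivector images (products of the table entries): rho(e14) = rho(e1)rho(e4) = row 1: [0, 0, 1, 0]; row 2: [0, 0, 0, -1]; row 3: [1, 0, 0, 0]; row 4: [0, -1, 0, 0].
M = (-9/4)*rho(e1) + (8/3)*rho(e3) + (-6/5)*rho(e14), summed entrywise:
Answer: row 1: [-9/4, 0, -6/5, -8*I/3]; row 2: [0, -9/4, 8*I/3, 6/5]; row 3: [-6/5, 8*I/3, 9/4, 0]; row 4: [-8*I/3, 6/5, 0, 9/4]


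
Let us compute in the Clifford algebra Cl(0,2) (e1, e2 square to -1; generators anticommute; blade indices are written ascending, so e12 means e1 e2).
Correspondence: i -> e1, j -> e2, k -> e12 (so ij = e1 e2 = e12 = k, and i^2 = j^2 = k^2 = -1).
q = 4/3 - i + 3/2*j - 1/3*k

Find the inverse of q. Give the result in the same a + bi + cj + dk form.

In blades: q = 4/3 - e1 + 3/2*e2 - 1/3*e12.
With qbar = 4/3 + e1 - 3/2*e2 + 1/3*e12 (scalar fixed, mapped units negated), q qbar = 185/36 (the sum of squared coefficients), so q^-1 = qbar / (185/36) = 48/185 + 36/185*e1 - 54/185*e2 + 12/185*e12; translating back:
Answer: 48/185 + 36/185*i - 54/185*j + 12/185*k


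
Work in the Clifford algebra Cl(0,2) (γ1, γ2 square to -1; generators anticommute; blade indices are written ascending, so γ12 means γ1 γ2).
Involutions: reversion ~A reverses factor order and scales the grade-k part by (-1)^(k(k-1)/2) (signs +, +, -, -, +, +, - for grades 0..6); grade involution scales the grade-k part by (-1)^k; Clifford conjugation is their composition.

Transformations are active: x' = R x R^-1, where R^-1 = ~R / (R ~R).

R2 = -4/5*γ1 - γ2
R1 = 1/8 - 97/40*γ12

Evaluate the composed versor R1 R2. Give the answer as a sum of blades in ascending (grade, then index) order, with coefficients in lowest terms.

Distribute over the terms of R1 (each basis-blade product reordered to ascending indices, repeated generators contracted through their squares):
(1/8) R2 = -1/10*γ1 - 1/8*γ2
(-97/40*γ12) R2 = -97/40*γ1 + 97/50*γ2
Summing the partial products and collecting blades:
Answer: -101/40*γ1 + 363/200*γ2


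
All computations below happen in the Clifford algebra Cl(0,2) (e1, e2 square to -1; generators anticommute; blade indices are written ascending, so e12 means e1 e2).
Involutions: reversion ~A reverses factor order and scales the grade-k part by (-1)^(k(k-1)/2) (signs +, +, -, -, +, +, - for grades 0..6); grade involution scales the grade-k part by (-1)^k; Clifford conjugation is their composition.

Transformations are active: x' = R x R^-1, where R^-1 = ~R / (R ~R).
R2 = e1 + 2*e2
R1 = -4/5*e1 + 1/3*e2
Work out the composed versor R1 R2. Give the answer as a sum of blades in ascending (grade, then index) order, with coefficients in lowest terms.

Distribute over the terms of R1 (each basis-blade product reordered to ascending indices, repeated generators contracted through their squares):
(-4/5*e1) R2 = 4/5 - 8/5*e12
(1/3*e2) R2 = -2/3 - 1/3*e12
Summing the partial products and collecting blades:
Answer: 2/15 - 29/15*e12


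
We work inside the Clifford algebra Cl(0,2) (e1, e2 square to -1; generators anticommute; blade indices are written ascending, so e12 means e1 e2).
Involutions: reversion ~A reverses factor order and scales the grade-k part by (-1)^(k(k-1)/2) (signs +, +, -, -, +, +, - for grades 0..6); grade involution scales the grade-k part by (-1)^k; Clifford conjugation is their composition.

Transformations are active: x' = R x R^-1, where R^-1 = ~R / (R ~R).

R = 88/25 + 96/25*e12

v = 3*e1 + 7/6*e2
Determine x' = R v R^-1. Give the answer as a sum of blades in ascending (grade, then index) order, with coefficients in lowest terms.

~R = 88/25 - 96/25*e12, and R ~R = 3392/125, so R^-1 = ~R / (3392/125).
R v = 152/25*e1 + 1172/75*e2
Answer: -377/265*e1 + 4591/1590*e2


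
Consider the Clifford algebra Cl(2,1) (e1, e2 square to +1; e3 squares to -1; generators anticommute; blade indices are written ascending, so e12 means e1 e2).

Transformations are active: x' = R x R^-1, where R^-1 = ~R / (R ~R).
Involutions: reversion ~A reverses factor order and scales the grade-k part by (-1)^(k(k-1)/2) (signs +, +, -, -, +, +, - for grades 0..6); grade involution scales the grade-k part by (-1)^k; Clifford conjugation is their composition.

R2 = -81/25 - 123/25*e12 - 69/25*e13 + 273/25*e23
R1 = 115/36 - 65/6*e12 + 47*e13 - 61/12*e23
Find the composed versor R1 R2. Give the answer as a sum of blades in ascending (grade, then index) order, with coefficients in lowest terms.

Distribute over the terms of R1 (each basis-blade product reordered to ascending indices, repeated generators contracted through their squares):
(115/36) R2 = -207/20 - 943/60*e12 - 529/60*e13 + 2093/60*e23
(-65/6*e12) R2 = -533/10 + 351/10*e12 - 1183/10*e13 - 299/10*e23
(47*e13) R2 = -3243/25 + 12831/25*e12 - 3807/25*e13 - 5781/25*e23
(-61/12*e23) R2 = -5551/100 - 1403/100*e12 - 2501/100*e13 + 1647/100*e23
Summing the partial products and collecting blades:
Answer: -6222/25 + 77789/150*e12 - 45661/150*e13 - 15734/75*e23


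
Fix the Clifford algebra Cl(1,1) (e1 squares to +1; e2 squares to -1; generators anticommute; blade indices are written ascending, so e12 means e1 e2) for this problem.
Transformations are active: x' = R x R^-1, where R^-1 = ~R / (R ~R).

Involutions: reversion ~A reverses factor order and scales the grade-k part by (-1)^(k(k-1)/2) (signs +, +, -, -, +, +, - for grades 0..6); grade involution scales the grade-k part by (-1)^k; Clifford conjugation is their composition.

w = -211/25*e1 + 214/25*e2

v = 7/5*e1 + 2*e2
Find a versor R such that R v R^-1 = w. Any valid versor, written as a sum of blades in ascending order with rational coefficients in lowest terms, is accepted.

The midline construction: v and w both square to -51/25, so reflecting in their sum -176/25*e1 + 264/25*e2 exchanges them.
Answer: -176/25*e1 + 264/25*e2


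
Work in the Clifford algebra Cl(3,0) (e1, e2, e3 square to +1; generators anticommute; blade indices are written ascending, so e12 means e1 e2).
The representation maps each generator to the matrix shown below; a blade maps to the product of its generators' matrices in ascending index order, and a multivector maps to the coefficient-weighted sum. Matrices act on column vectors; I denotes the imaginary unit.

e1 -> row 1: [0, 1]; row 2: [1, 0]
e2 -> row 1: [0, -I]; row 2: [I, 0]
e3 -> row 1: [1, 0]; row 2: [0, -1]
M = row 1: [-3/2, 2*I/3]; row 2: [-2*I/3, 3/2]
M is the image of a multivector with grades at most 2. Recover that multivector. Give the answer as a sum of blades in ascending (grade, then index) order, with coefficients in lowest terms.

Method: 1, rho(e1), rho(e2), rho(e3) form a trace-orthogonal basis of the 2x2 complex matrices (tr(X Y) = 2 if X = Y, else 0), so M = m0*1 + m1*rho(e1) + m2*rho(e2) + m3*rho(e3) with m0 = tr(M)/2 = 0, m1 = tr(M rho(e1))/2 = 0, m2 = tr(M rho(e2))/2 = -2/3, m3 = tr(M rho(e3))/2 = -3/2.
Multiplying table entries, the bivector images are rho(e12) = I*rho(e3), rho(e13) = -I*rho(e2), rho(e23) = I*rho(e1); with real blade coefficients the real parts of m0..m3 are the coefficients of 1, e1, e2, e3 and the imaginary parts give the bivectors (e23: Im m1, e13: -Im m2, e12: Im m3).
Answer: -2/3*e2 - 3/2*e3


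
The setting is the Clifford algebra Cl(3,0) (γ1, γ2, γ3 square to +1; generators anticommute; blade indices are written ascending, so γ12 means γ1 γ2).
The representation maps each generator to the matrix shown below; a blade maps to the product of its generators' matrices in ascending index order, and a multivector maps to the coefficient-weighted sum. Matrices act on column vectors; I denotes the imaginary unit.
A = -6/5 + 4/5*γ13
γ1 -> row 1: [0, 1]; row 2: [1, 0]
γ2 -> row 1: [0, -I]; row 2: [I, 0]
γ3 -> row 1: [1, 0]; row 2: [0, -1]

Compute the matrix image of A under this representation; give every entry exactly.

Bivector images (products of the table entries): rho(γ13) = rho(γ1)rho(γ3) = row 1: [0, -1]; row 2: [1, 0].
M = (-6/5)*1 + (4/5)*rho(γ13), summed entrywise (1 is the identity matrix):
Answer: row 1: [-6/5, -4/5]; row 2: [4/5, -6/5]


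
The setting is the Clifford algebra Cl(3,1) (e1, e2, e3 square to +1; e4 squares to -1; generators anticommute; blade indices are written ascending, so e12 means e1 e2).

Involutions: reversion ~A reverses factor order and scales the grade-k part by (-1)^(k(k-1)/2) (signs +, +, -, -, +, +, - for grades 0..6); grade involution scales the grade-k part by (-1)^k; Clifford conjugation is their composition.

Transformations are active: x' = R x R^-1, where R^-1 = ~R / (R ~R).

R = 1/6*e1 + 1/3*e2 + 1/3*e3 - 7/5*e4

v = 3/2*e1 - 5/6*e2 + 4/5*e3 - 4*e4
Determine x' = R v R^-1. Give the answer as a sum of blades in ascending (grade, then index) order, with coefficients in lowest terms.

~R = 1/6*e1 + 1/3*e2 + 1/3*e3 - 7/5*e4, and R ~R = -171/100, so R^-1 = ~R / (-171/100).
R v = -193/36 - 23/36*e12 - 11/30*e13 + 43/30*e14 + 49/90*e23 - 5/2*e24 - 16/75*e34
Answer: -4201/9234*e1 + 26995/9234*e2 + 29782/23085*e3 - 7354/1539*e4
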